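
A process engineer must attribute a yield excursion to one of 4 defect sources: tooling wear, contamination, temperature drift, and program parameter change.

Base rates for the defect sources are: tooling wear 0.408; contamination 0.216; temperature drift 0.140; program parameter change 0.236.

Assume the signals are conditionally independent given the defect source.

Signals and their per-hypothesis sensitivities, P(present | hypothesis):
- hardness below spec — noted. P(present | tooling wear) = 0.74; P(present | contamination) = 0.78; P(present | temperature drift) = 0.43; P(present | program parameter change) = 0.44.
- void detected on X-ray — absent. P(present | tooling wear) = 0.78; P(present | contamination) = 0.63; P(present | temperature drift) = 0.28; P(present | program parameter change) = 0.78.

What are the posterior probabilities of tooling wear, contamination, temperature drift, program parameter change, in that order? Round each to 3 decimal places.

For each hypothesis, the unnormalized posterior weight is prior × product of the signal likelihoods (using 1 − P(present | H) for each absent signal):
  tooling wear: 0.408 × 0.74 × (1 − 0.78) = 0.066422
  contamination: 0.216 × 0.78 × (1 − 0.63) = 0.062338
  temperature drift: 0.140 × 0.43 × (1 − 0.28) = 0.043344
  program parameter change: 0.236 × 0.44 × (1 − 0.78) = 0.022845
Normalizing constant Z = 0.066422 + 0.062338 + 0.043344 + 0.022845 = 0.19495.
P(tooling wear | evidence) = 0.066422 / 0.19495 ≈ 0.341
P(contamination | evidence) = 0.062338 / 0.19495 ≈ 0.320
P(temperature drift | evidence) = 0.043344 / 0.19495 ≈ 0.222
P(program parameter change | evidence) = 0.022845 / 0.19495 ≈ 0.117

0.341, 0.320, 0.222, 0.117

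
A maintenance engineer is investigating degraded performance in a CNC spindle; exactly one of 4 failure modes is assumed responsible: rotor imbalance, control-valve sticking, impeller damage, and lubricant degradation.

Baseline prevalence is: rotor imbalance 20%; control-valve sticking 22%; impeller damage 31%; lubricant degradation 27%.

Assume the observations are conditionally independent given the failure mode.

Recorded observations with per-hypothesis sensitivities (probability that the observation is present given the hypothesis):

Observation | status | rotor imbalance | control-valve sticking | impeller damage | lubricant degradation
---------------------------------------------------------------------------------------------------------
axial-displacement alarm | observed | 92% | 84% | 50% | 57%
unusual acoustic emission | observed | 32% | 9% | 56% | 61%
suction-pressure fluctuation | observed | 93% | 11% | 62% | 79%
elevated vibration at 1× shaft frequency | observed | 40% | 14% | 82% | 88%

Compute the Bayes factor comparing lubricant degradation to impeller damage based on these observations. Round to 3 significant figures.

1.70

Joint likelihood of the evidence pattern under each hypothesis:
  lubricant degradation: 0.57 × 0.61 × 0.79 × 0.88 = 0.24172
  impeller damage: 0.50 × 0.56 × 0.62 × 0.82 = 0.14235
Bayes factor = 0.24172 / 0.14235 ≈ 1.70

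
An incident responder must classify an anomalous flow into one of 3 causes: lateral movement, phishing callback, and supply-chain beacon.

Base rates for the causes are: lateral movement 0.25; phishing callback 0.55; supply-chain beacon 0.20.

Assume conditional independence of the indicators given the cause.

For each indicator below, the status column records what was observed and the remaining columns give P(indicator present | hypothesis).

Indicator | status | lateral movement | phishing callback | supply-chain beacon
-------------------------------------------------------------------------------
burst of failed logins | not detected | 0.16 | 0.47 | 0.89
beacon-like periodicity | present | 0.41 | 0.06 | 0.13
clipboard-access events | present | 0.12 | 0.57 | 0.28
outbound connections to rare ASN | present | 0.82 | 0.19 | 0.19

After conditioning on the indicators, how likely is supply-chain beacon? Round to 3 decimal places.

For each hypothesis, the unnormalized posterior weight is prior × product of the indicator likelihoods (using 1 − P(present | H) for each absent indicator):
  lateral movement: 0.25 × (1 − 0.16) × 0.41 × 0.12 × 0.82 = 0.0084722
  phishing callback: 0.55 × (1 − 0.47) × 0.06 × 0.57 × 0.19 = 0.0018942
  supply-chain beacon: 0.20 × (1 − 0.89) × 0.13 × 0.28 × 0.19 = 0.00015215
Marginal likelihood of the evidence = 0.010519.
P(supply-chain beacon | evidence) = 0.00015215 / 0.010519 ≈ 0.014.

0.014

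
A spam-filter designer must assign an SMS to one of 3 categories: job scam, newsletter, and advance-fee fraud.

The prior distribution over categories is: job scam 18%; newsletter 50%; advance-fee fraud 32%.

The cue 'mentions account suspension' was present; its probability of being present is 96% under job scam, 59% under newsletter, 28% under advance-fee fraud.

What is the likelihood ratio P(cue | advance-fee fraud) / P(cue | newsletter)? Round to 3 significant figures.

0.475

The Bayes factor is the ratio of the two likelihoods.
  advance-fee fraud: 0.28
  newsletter: 0.59
Bayes factor = 0.28 / 0.59 ≈ 0.475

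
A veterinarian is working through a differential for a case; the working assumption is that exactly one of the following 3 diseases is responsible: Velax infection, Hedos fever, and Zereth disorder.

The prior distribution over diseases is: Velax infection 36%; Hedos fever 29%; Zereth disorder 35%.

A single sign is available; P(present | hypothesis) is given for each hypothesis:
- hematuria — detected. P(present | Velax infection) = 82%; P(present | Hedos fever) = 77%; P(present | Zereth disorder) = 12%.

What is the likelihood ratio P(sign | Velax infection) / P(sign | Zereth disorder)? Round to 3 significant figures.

6.83

Likelihood of this sign under each hypothesis:
  Velax infection: 0.82
  Zereth disorder: 0.12
Bayes factor = 0.82 / 0.12 ≈ 6.83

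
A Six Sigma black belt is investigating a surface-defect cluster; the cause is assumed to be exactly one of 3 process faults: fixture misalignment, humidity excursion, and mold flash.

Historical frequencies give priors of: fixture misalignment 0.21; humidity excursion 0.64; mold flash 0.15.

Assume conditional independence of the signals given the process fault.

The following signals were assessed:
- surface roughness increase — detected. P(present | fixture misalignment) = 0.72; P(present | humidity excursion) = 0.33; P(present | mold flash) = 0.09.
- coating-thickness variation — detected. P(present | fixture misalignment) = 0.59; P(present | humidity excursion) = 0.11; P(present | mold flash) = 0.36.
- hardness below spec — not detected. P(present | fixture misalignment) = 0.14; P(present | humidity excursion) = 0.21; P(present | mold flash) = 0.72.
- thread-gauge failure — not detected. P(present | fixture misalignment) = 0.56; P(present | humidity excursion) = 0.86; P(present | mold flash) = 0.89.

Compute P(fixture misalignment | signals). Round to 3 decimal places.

Multiply each prior by the joint likelihood of the signal pattern (using 1 − P(present | H) for each absent signal):
  fixture misalignment: 0.21 × 0.72 × 0.59 × (1 − 0.14) × (1 − 0.56) = 0.033756
  humidity excursion: 0.64 × 0.33 × 0.11 × (1 − 0.21) × (1 − 0.86) = 0.0025695
  mold flash: 0.15 × 0.09 × 0.36 × (1 − 0.72) × (1 − 0.89) = 0.00014969
Normalizing constant Z = 0.033756 + 0.0025695 + 0.00014969 = 0.036475.
P(fixture misalignment | evidence) = 0.033756 / 0.036475 ≈ 0.925.

0.925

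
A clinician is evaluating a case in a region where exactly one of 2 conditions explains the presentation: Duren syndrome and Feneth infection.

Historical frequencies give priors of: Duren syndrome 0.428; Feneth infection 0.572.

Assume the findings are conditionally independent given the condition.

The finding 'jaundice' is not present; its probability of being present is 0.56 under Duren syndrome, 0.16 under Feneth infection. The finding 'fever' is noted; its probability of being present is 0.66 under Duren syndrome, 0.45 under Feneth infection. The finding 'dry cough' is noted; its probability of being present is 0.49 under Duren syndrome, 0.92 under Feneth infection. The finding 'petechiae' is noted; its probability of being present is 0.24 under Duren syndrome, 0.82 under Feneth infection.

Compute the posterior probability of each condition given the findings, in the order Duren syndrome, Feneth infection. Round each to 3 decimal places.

0.082, 0.918

Multiply each prior by the joint likelihood of the evidence pattern (using 1 − P(present | H) for each absent finding):
  Duren syndrome: 0.428 × (1 − 0.56) × 0.66 × 0.49 × 0.24 = 0.014617
  Feneth infection: 0.572 × (1 − 0.16) × 0.45 × 0.92 × 0.82 = 0.16311
Normalizing constant Z = 0.014617 + 0.16311 = 0.17773.
P(Duren syndrome | evidence) = 0.014617 / 0.17773 ≈ 0.082
P(Feneth infection | evidence) = 0.16311 / 0.17773 ≈ 0.918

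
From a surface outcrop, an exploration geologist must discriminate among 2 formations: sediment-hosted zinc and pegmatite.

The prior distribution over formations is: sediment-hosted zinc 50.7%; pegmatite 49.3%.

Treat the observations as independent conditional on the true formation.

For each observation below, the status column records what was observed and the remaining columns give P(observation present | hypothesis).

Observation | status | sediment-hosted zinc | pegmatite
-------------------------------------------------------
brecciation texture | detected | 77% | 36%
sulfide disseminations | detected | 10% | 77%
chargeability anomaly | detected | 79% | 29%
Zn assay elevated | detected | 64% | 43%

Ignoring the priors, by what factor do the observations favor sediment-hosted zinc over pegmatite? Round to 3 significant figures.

The Bayes factor is the ratio of the joint likelihoods of the evidence pattern under the two hypotheses.
  sediment-hosted zinc: 0.77 × 0.10 × 0.79 × 0.64 = 0.038931
  pegmatite: 0.36 × 0.77 × 0.29 × 0.43 = 0.034567
Bayes factor = 0.038931 / 0.034567 ≈ 1.13

1.13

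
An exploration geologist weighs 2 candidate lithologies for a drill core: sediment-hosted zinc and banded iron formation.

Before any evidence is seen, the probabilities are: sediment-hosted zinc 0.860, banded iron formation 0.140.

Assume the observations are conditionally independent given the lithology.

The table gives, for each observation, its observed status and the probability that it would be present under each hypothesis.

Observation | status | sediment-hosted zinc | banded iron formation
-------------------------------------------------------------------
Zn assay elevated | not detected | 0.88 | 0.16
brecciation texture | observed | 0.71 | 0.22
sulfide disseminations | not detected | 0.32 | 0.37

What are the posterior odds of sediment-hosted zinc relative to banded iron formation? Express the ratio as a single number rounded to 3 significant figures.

3.06

Unnormalized posterior weight (prior times the observation likelihoods) for each of the two hypotheses (using 1 − P(present | H) for each absent observation):
  sediment-hosted zinc: 0.860 × (1 − 0.88) × 0.71 × (1 − 0.32) = 0.049825
  banded iron formation: 0.140 × (1 − 0.16) × 0.22 × (1 − 0.37) = 0.016299
Odds(sediment-hosted zinc : banded iron formation) = 0.049825 / 0.016299 ≈ 3.06.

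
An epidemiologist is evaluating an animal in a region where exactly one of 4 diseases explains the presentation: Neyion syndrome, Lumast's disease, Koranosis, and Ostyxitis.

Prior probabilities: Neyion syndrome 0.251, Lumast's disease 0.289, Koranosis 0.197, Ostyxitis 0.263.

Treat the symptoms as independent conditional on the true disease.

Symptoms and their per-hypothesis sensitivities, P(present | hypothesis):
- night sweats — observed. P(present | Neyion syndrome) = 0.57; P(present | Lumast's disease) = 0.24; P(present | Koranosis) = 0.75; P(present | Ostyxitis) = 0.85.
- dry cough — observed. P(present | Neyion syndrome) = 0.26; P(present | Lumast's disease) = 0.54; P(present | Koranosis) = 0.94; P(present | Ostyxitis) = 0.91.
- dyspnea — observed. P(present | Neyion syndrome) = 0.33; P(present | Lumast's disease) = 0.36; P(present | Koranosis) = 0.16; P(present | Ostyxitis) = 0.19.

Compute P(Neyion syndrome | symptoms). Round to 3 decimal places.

For each hypothesis, the unnormalized posterior weight is prior × product of the symptom likelihoods:
  Neyion syndrome: 0.251 × 0.57 × 0.26 × 0.33 = 0.012275
  Lumast's disease: 0.289 × 0.24 × 0.54 × 0.36 = 0.013484
  Koranosis: 0.197 × 0.75 × 0.94 × 0.16 = 0.022222
  Ostyxitis: 0.263 × 0.85 × 0.91 × 0.19 = 0.038652
Marginal likelihood of the evidence = 0.086632.
P(Neyion syndrome | evidence) = 0.012275 / 0.086632 ≈ 0.142.

0.142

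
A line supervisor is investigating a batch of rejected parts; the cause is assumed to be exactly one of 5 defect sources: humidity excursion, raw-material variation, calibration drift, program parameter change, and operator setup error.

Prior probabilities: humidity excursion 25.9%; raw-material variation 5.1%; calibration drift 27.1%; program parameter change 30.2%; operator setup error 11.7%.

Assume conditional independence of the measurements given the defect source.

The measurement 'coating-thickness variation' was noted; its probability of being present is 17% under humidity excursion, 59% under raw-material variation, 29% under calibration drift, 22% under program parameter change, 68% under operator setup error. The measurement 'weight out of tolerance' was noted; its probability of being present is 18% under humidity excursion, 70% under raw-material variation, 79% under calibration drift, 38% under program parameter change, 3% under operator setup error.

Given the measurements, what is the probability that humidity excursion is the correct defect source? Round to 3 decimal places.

0.067

For each hypothesis, the unnormalized posterior weight is prior × product of the measurement likelihoods:
  humidity excursion: 0.259 × 0.17 × 0.18 = 0.0079254
  raw-material variation: 0.051 × 0.59 × 0.70 = 0.021063
  calibration drift: 0.271 × 0.29 × 0.79 = 0.062086
  program parameter change: 0.302 × 0.22 × 0.38 = 0.025247
  operator setup error: 0.117 × 0.68 × 0.03 = 0.0023868
The unnormalized weights sum to 0.11871.
P(humidity excursion | evidence) = 0.0079254 / 0.11871 ≈ 0.067.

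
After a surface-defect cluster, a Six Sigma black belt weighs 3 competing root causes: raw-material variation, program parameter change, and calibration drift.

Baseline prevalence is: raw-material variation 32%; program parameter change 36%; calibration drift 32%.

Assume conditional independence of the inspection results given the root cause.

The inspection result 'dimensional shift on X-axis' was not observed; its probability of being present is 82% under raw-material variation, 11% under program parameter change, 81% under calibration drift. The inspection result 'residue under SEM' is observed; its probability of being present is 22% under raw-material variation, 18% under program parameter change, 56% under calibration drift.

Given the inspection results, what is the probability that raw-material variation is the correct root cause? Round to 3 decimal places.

0.121

For each hypothesis, the unnormalized posterior weight is prior × product of the inspection result likelihoods (using 1 − P(present | H) for each absent inspection result):
  raw-material variation: 0.32 × (1 − 0.82) × 0.22 = 0.012672
  program parameter change: 0.36 × (1 − 0.11) × 0.18 = 0.057672
  calibration drift: 0.32 × (1 − 0.81) × 0.56 = 0.034048
Marginal likelihood of the evidence = 0.10439.
P(raw-material variation | evidence) = 0.012672 / 0.10439 ≈ 0.121.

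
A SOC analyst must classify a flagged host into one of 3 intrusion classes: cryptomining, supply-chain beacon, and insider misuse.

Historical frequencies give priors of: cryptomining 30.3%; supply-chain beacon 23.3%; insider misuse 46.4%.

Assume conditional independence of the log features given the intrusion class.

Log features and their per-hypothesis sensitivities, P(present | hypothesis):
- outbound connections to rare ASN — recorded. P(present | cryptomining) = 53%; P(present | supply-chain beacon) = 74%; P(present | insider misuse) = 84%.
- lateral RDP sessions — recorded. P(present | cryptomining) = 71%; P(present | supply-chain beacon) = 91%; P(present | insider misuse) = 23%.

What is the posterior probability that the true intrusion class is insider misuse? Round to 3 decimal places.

For each hypothesis, the unnormalized posterior weight is prior × product of the log feature likelihoods:
  cryptomining: 0.303 × 0.53 × 0.71 = 0.11402
  supply-chain beacon: 0.233 × 0.74 × 0.91 = 0.1569
  insider misuse: 0.464 × 0.84 × 0.23 = 0.089645
The unnormalized weights sum to 0.36057.
P(insider misuse | evidence) = 0.089645 / 0.36057 ≈ 0.249.

0.249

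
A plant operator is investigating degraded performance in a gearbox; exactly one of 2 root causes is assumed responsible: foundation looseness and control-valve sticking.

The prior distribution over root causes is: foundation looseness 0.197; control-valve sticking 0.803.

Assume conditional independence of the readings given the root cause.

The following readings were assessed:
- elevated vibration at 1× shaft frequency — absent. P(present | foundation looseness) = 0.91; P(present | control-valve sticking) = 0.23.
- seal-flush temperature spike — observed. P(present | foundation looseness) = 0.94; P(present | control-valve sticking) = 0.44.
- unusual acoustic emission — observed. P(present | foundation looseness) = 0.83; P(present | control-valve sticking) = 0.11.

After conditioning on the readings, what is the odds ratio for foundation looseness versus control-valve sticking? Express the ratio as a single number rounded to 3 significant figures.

0.462

Posterior odds equal prior odds times the likelihood ratio; only the two competing hypotheses matter (using 1 − P(present | H) for each absent reading).
  foundation looseness: 0.197 × (1 − 0.91) × 0.94 × 0.83 = 0.013833
  control-valve sticking: 0.803 × (1 − 0.23) × 0.44 × 0.11 = 0.029926
Posterior odds = 0.013833 / 0.029926 ≈ 0.462.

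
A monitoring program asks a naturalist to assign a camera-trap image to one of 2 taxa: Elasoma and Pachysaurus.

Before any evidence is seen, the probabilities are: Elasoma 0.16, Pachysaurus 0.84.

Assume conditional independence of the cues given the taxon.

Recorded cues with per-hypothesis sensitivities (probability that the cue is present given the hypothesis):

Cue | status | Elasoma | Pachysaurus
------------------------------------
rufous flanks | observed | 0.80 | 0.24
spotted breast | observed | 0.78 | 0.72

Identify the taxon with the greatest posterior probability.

Pachysaurus

Multiply each prior by the joint likelihood of the cue pattern:
  Elasoma: 0.16 × 0.80 × 0.78 = 0.09984
  Pachysaurus: 0.84 × 0.24 × 0.72 = 0.14515
The unnormalized weights sum to 0.24499.
P(Elasoma | evidence) ≈ 0.09984 / 0.24499 ≈ 0.408
P(Pachysaurus | evidence) ≈ 0.14515 / 0.24499 ≈ 0.592
The largest is 0.592, so Pachysaurus is most probable.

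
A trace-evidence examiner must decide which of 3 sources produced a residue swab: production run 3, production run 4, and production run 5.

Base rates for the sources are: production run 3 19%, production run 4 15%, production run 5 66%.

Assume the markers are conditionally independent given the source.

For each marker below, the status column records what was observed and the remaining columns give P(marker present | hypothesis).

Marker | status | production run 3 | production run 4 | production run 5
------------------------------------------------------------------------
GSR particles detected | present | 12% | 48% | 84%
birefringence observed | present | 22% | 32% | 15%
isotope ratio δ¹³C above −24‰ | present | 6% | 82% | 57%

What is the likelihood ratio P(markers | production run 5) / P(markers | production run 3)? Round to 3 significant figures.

Joint likelihood of the marker pattern under each hypothesis:
  production run 5: 0.84 × 0.15 × 0.57 = 0.07182
  production run 3: 0.12 × 0.22 × 0.06 = 0.001584
Bayes factor = 0.07182 / 0.001584 ≈ 45.3

45.3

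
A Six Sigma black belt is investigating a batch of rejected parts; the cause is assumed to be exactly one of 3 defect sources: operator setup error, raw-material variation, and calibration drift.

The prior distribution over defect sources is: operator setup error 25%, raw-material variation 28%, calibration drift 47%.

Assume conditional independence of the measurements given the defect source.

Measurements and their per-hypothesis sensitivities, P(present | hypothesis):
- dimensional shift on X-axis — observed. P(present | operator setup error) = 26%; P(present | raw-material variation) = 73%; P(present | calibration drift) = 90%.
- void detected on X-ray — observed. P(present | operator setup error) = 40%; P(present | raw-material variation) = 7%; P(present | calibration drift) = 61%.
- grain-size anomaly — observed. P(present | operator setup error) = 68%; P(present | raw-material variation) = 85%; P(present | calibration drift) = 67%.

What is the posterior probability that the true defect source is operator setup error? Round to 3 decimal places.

For each hypothesis, the unnormalized posterior weight is prior × product of the measurement likelihoods:
  operator setup error: 0.25 × 0.26 × 0.40 × 0.68 = 0.01768
  raw-material variation: 0.28 × 0.73 × 0.07 × 0.85 = 0.012162
  calibration drift: 0.47 × 0.90 × 0.61 × 0.67 = 0.17288
Marginal likelihood of the evidence = 0.20272.
P(operator setup error | evidence) = 0.01768 / 0.20272 ≈ 0.087.

0.087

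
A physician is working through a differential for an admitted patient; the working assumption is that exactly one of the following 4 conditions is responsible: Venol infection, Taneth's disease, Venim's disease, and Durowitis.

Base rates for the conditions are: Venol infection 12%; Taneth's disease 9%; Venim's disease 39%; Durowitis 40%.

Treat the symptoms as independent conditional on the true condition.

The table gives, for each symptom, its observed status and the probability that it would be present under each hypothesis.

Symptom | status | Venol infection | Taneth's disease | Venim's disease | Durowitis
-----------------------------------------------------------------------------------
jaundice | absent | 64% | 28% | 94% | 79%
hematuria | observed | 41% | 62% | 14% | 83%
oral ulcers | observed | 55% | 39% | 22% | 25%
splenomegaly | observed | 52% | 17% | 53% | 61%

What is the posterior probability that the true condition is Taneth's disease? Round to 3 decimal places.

0.142

By Bayes' rule with conditional independence, the unnormalized weight for each hypothesis is prior × ∏ likelihoods (using 1 − P(present | H) for each absent symptom):
  Venol infection: 0.12 × (1 − 0.64) × 0.41 × 0.55 × 0.52 = 0.0050656
  Taneth's disease: 0.09 × (1 − 0.28) × 0.62 × 0.39 × 0.17 = 0.0026637
  Venim's disease: 0.39 × (1 − 0.94) × 0.14 × 0.22 × 0.53 = 0.00038198
  Durowitis: 0.40 × (1 − 0.79) × 0.83 × 0.25 × 0.61 = 0.010632
Normalizing constant Z = 0.0050656 + 0.0026637 + 0.00038198 + 0.010632 = 0.018744.
P(Taneth's disease | evidence) = 0.0026637 / 0.018744 ≈ 0.142.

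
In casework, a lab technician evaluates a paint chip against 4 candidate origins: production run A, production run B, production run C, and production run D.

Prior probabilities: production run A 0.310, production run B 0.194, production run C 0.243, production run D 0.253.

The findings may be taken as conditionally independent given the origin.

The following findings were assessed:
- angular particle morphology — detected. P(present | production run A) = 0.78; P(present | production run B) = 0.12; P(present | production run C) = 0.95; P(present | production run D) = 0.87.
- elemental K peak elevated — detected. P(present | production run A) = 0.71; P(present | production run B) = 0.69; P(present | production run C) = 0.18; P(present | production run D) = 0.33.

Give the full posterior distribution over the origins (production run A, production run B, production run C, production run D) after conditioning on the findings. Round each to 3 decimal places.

For each hypothesis, the unnormalized posterior weight is prior × product of the finding likelihoods:
  production run A: 0.310 × 0.78 × 0.71 = 0.17168
  production run B: 0.194 × 0.12 × 0.69 = 0.016063
  production run C: 0.243 × 0.95 × 0.18 = 0.041553
  production run D: 0.253 × 0.87 × 0.33 = 0.072636
Normalizing constant Z = 0.17168 + 0.016063 + 0.041553 + 0.072636 = 0.30193.
P(production run A | evidence) = 0.17168 / 0.30193 ≈ 0.569
P(production run B | evidence) = 0.016063 / 0.30193 ≈ 0.053
P(production run C | evidence) = 0.041553 / 0.30193 ≈ 0.138
P(production run D | evidence) = 0.072636 / 0.30193 ≈ 0.241

0.569, 0.053, 0.138, 0.241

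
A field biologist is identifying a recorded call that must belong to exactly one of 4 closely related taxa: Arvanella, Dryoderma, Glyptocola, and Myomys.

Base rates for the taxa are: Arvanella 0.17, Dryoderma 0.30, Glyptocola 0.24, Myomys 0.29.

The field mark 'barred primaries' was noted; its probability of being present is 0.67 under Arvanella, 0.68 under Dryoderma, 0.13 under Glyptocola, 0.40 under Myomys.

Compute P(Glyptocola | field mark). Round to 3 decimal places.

For each hypothesis, the unnormalized posterior weight is prior × likelihood:
  Arvanella: 0.17 × 0.67 = 0.1139
  Dryoderma: 0.30 × 0.68 = 0.204
  Glyptocola: 0.24 × 0.13 = 0.0312
  Myomys: 0.29 × 0.40 = 0.116
The unnormalized weights sum to 0.4651.
P(Glyptocola | evidence) = 0.0312 / 0.4651 ≈ 0.067.

0.067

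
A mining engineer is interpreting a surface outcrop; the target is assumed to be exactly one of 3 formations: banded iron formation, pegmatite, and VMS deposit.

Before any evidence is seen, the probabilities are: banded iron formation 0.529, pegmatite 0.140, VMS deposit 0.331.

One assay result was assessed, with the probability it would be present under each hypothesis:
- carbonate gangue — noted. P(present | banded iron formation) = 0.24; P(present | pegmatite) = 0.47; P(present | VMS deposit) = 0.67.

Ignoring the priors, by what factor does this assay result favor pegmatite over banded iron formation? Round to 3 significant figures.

The Bayes factor is the ratio of the two likelihoods.
  pegmatite: 0.47
  banded iron formation: 0.24
Bayes factor = 0.47 / 0.24 ≈ 1.96

1.96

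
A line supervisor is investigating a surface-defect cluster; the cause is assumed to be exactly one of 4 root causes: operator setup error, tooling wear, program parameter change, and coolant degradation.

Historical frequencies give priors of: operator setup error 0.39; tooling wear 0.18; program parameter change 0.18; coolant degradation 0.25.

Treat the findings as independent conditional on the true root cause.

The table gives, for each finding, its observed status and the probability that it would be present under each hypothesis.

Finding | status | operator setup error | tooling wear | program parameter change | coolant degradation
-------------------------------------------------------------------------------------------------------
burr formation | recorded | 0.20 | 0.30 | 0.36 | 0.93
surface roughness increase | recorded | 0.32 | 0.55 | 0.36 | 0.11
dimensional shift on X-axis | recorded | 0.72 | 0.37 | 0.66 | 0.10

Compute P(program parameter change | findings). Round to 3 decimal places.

0.328

By Bayes' rule with conditional independence, the unnormalized weight for each hypothesis is prior × ∏ likelihoods:
  operator setup error: 0.39 × 0.20 × 0.32 × 0.72 = 0.017971
  tooling wear: 0.18 × 0.30 × 0.55 × 0.37 = 0.010989
  program parameter change: 0.18 × 0.36 × 0.36 × 0.66 = 0.015396
  coolant degradation: 0.25 × 0.93 × 0.11 × 0.10 = 0.0025575
Normalizing constant Z = 0.017971 + 0.010989 + 0.015396 + 0.0025575 = 0.046914.
P(program parameter change | evidence) = 0.015396 / 0.046914 ≈ 0.328.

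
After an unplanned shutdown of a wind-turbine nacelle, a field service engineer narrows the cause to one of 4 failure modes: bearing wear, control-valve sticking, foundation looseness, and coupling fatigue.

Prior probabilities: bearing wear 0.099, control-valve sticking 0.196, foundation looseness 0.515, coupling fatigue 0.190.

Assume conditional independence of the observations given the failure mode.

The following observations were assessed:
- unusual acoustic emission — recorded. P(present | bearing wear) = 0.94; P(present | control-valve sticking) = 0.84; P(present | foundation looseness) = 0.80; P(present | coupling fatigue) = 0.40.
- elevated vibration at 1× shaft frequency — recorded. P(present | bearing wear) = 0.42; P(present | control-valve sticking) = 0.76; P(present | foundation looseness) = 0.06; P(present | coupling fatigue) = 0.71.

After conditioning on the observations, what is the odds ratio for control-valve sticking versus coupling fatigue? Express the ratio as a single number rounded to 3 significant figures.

The normalizing constant cancels in an odds ratio, so compute prior × likelihood for the two hypotheses only:
  control-valve sticking: 0.196 × 0.84 × 0.76 = 0.12513
  coupling fatigue: 0.190 × 0.40 × 0.71 = 0.05396
Odds(control-valve sticking : coupling fatigue) = 0.12513 / 0.05396 ≈ 2.32.

2.32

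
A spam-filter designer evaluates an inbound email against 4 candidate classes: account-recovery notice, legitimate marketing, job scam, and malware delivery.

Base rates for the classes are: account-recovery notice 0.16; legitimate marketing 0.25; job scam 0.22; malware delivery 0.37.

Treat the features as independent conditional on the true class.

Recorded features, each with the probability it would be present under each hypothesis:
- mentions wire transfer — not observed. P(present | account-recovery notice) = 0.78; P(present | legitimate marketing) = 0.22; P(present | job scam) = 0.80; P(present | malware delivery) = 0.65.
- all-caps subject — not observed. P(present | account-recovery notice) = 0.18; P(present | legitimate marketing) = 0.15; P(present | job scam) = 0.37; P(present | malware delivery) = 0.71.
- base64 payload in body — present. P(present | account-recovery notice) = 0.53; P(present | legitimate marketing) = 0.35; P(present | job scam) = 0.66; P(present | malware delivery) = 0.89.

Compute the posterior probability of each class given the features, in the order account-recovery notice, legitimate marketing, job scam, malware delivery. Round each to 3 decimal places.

0.122, 0.464, 0.146, 0.267

For each hypothesis, the unnormalized posterior weight is prior × product of the feature likelihoods (using 1 − P(present | H) for each absent feature):
  account-recovery notice: 0.16 × (1 − 0.78) × (1 − 0.18) × 0.53 = 0.015298
  legitimate marketing: 0.25 × (1 − 0.22) × (1 − 0.15) × 0.35 = 0.058013
  job scam: 0.22 × (1 − 0.80) × (1 − 0.37) × 0.66 = 0.018295
  malware delivery: 0.37 × (1 − 0.65) × (1 − 0.71) × 0.89 = 0.033424
The unnormalized weights sum to 0.12503.
P(account-recovery notice | evidence) = 0.015298 / 0.12503 ≈ 0.122
P(legitimate marketing | evidence) = 0.058013 / 0.12503 ≈ 0.464
P(job scam | evidence) = 0.018295 / 0.12503 ≈ 0.146
P(malware delivery | evidence) = 0.033424 / 0.12503 ≈ 0.267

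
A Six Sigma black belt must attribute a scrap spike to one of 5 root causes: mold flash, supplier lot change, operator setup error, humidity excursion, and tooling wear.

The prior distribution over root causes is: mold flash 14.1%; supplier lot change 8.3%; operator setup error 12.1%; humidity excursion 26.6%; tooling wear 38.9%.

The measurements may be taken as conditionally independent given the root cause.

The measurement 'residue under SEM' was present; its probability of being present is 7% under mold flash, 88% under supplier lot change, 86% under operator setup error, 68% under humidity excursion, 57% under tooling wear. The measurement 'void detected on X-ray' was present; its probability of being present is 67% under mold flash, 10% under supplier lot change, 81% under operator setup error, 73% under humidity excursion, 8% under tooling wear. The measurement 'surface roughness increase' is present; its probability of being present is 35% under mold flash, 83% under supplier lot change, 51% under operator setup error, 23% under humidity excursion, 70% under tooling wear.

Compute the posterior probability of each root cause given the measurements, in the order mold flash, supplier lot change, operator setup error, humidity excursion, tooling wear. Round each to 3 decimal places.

For each hypothesis, the unnormalized posterior weight is prior × product of the measurement likelihoods:
  mold flash: 0.141 × 0.07 × 0.67 × 0.35 = 0.0023145
  supplier lot change: 0.083 × 0.88 × 0.10 × 0.83 = 0.0060623
  operator setup error: 0.121 × 0.86 × 0.81 × 0.51 = 0.042987
  humidity excursion: 0.266 × 0.68 × 0.73 × 0.23 = 0.03037
  tooling wear: 0.389 × 0.57 × 0.08 × 0.70 = 0.012417
Marginal likelihood of the evidence = 0.094151.
P(mold flash | evidence) = 0.0023145 / 0.094151 ≈ 0.025
P(supplier lot change | evidence) = 0.0060623 / 0.094151 ≈ 0.064
P(operator setup error | evidence) = 0.042987 / 0.094151 ≈ 0.457
P(humidity excursion | evidence) = 0.03037 / 0.094151 ≈ 0.323
P(tooling wear | evidence) = 0.012417 / 0.094151 ≈ 0.132

0.025, 0.064, 0.457, 0.323, 0.132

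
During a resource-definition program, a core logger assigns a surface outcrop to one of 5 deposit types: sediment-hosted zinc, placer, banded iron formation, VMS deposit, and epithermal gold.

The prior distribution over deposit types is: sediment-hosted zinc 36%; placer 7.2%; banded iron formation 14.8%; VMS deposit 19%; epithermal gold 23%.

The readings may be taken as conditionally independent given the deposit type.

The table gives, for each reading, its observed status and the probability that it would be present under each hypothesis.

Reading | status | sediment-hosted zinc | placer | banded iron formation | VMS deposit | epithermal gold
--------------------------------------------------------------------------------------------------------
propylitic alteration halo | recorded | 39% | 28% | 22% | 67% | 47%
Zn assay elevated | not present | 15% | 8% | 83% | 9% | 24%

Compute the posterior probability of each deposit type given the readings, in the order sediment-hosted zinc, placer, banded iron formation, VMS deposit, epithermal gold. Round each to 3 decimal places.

0.350, 0.054, 0.016, 0.339, 0.241

Multiply each prior by the joint likelihood of the reading pattern (using 1 − P(present | H) for each absent reading):
  sediment-hosted zinc: 0.360 × 0.39 × (1 − 0.15) = 0.11934
  placer: 0.072 × 0.28 × (1 − 0.08) = 0.018547
  banded iron formation: 0.148 × 0.22 × (1 − 0.83) = 0.0055352
  VMS deposit: 0.190 × 0.67 × (1 − 0.09) = 0.11584
  epithermal gold: 0.230 × 0.47 × (1 − 0.24) = 0.082156
The unnormalized weights sum to 0.34142.
P(sediment-hosted zinc | evidence) = 0.11934 / 0.34142 ≈ 0.350
P(placer | evidence) = 0.018547 / 0.34142 ≈ 0.054
P(banded iron formation | evidence) = 0.0055352 / 0.34142 ≈ 0.016
P(VMS deposit | evidence) = 0.11584 / 0.34142 ≈ 0.339
P(epithermal gold | evidence) = 0.082156 / 0.34142 ≈ 0.241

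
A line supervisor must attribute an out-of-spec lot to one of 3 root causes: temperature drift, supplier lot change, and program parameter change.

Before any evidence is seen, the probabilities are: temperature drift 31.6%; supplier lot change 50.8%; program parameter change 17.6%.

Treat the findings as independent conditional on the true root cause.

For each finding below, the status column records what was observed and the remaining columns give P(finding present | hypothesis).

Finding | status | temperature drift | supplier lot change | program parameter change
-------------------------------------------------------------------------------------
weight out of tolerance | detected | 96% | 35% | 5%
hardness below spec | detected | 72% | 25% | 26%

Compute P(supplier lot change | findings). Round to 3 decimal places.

0.168

Multiply each prior by the joint likelihood of the evidence pattern:
  temperature drift: 0.316 × 0.96 × 0.72 = 0.21842
  supplier lot change: 0.508 × 0.35 × 0.25 = 0.04445
  program parameter change: 0.176 × 0.05 × 0.26 = 0.002288
The unnormalized weights sum to 0.26516.
P(supplier lot change | evidence) = 0.04445 / 0.26516 ≈ 0.168.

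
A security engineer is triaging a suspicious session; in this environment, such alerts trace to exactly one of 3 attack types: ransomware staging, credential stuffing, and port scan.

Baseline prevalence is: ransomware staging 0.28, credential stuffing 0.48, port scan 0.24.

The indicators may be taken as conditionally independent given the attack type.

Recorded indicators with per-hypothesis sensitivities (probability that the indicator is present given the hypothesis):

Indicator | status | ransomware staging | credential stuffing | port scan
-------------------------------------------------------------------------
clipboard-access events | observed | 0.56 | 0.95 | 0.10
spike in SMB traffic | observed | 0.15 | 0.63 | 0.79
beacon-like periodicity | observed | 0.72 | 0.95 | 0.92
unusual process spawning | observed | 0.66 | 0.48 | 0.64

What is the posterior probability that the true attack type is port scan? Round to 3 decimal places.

0.073

Multiply each prior by the joint likelihood of the indicator pattern:
  ransomware staging: 0.28 × 0.56 × 0.15 × 0.72 × 0.66 = 0.011177
  credential stuffing: 0.48 × 0.95 × 0.63 × 0.95 × 0.48 = 0.131
  port scan: 0.24 × 0.10 × 0.79 × 0.92 × 0.64 = 0.011164
Normalizing constant Z = 0.011177 + 0.131 + 0.011164 = 0.15334.
P(port scan | evidence) = 0.011164 / 0.15334 ≈ 0.073.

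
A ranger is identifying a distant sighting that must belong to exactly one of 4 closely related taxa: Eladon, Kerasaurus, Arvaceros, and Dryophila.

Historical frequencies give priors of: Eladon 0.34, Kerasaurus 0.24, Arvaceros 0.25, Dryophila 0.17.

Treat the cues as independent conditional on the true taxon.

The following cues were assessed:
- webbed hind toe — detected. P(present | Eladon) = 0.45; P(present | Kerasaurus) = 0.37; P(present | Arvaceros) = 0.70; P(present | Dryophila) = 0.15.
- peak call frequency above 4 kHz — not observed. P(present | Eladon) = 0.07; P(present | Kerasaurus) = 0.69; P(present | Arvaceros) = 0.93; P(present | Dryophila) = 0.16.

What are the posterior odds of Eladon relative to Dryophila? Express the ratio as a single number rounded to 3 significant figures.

6.64

The normalizing constant cancels in an odds ratio, so compute prior × likelihood for the two hypotheses only (using 1 − P(present | H) for each absent cue):
  Eladon: 0.34 × 0.45 × (1 − 0.07) = 0.14229
  Dryophila: 0.17 × 0.15 × (1 − 0.16) = 0.02142
Posterior odds = 0.14229 / 0.02142 ≈ 6.64.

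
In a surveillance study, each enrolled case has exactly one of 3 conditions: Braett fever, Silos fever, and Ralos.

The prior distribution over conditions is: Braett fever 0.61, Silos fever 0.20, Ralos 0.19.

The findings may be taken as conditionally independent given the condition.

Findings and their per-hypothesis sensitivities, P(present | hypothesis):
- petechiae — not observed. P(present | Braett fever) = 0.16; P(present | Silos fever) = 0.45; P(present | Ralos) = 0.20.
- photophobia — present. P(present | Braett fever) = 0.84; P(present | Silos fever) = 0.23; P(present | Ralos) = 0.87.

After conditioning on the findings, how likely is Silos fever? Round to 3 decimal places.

0.043

For each hypothesis, the unnormalized posterior weight is prior × product of the finding likelihoods (using 1 − P(present | H) for each absent finding):
  Braett fever: 0.61 × (1 − 0.16) × 0.84 = 0.43042
  Silos fever: 0.20 × (1 − 0.45) × 0.23 = 0.0253
  Ralos: 0.19 × (1 − 0.20) × 0.87 = 0.13224
Marginal likelihood of the evidence = 0.58796.
P(Silos fever | evidence) = 0.0253 / 0.58796 ≈ 0.043.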